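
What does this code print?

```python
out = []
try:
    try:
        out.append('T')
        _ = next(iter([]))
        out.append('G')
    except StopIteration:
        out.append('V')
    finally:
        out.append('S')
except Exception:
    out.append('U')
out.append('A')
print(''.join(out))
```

Execution trace: 'T' (inner try body) → 'V' (inner except StopIteration) → 'S' (inner finally) → 'A' (after the try/except). Output: TVSA

Answer: TVSA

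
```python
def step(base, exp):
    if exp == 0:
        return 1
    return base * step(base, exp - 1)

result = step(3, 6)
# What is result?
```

step(3, 6) = 3 * 3 * 3 * 3 * 3 * 3 = 729

Answer: 729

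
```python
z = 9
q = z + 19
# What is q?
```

Trace:
`z = 9` → z = 9
`q = z + 19` → q = 28
So q = 28

Answer: 28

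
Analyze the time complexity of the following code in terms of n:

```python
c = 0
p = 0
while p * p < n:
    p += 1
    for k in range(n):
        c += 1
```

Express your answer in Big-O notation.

Each loop level contributes: √n × n. Multiplying the contributions gives O(n√n).

Answer: O(n√n)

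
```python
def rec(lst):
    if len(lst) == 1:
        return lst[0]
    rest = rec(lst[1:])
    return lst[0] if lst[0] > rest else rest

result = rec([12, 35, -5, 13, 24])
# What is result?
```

Recursive max over [12, 35, -5, 13, 24] = 35

Answer: 35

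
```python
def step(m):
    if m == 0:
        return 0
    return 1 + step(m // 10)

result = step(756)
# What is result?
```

Count of digits of 756: 3

Answer: 3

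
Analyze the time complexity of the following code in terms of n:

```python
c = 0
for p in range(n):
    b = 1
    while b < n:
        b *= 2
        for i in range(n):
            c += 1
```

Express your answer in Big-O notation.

Each loop level contributes: n × log n × n. Multiplying the contributions gives O(n^2 log n).

Answer: O(n^2 log n)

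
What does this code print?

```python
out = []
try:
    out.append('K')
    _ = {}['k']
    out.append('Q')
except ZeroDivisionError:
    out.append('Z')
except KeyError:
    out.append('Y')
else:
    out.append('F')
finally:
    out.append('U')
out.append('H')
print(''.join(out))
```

Execution trace: 'K' (try body) → 'Y' (except KeyError) → 'U' (finally) → 'H' (after the try/except). Output: KYUH

Answer: KYUH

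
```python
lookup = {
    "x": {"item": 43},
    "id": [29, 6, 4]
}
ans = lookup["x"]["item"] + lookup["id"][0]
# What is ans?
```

Trace:
`lookup = { ...` → lookup = {'x': {'item': 43}, 'id': [29, 6, 4]}
`ans = lookup["x"]["item"] + lookup["id"][0]` → ans = 72
So ans = 72

Answer: 72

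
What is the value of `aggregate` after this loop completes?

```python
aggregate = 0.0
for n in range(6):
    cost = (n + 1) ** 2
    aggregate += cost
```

Sum of squared losses 1² + 2² + ... + 6²
`aggregate` takes the values: 0.0 → 1.0 → 5.0 → 14.0 → 30.0 → 55.0 → 91.0

Answer: 91.0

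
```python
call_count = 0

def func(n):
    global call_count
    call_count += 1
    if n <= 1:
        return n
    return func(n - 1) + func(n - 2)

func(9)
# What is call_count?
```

Calls(n) = 1 + Calls(n-1) + Calls(n-2); Calls(0)=Calls(1)=1. For n=9 this gives 109.

Answer: 109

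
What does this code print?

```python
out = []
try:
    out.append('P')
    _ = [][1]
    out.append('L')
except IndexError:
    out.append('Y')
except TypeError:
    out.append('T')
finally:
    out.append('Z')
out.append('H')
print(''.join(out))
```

Execution trace: 'P' (try body) → 'Y' (except IndexError) → 'Z' (finally) → 'H' (after the try/except). Output: PYZH

Answer: PYZH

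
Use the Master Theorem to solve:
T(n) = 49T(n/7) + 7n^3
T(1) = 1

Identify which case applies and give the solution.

a=49, b=7, f(n)=7n^3. log_7(49) = 2. Since c=3 > 2 and the regularity condition holds (49(n/7)^3 = (49/7^3)n^3 with 49/7^3 < 1), Case 3 applies: T(n) = Θ(f(n)) = O(n^3).

Answer: O(n^3) - Case 3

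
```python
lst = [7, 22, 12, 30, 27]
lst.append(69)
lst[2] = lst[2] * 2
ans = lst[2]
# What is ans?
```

Trace:
`lst = [7, 22, 12, 30, 27]` → lst = [7, 22, 12, 30, 27]
`lst.append(69)` → lst = [7, 22, 12, 30, 27, 69]
`lst[2] = lst[2] * 2` → lst = [7, 22, 24, 30, 27, 69]
`ans = lst[2]` → ans = 24
So ans = 24

Answer: 24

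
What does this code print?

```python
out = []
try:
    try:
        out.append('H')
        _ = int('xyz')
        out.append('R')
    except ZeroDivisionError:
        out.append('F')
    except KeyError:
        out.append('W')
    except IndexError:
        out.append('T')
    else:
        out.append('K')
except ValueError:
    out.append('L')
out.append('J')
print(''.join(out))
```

Execution trace: 'H' (try body) → 'L' (outer except ValueError) → 'J' (after the try/except). Output: HLJ

Answer: HLJ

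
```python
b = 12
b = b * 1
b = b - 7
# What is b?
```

Trace:
`b = 12` → b = 12
`b = b * 1` → b = 12
`b = b - 7` → b = 5
So b = 5

Answer: 5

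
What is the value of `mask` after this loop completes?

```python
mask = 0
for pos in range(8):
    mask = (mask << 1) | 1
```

Build 8 consecutive 1-bits: 0b11111111
`mask` takes the values: 0 → 1 → 3 → 7 → 15 → 31 → 63 → 127 → 255

Answer: 255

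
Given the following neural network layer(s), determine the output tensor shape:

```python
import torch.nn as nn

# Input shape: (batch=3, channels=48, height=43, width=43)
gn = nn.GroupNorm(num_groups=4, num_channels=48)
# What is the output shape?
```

Input: (3, 48, 43, 43) -> Output: (3, 48, 43, 43)

Answer: (3, 48, 43, 43)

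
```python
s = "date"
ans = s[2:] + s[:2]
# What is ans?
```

Trace:
`s = "date"` → s = 'date'
`ans = s[2:] + s[:2]` → ans = 'teda'
So ans = 'teda'

Answer: 'teda'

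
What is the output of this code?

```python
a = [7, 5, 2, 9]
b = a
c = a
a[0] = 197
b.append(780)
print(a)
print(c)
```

Key concept: multiple aliases.
Step by step:
`a = [7, 5, 2, 9]` → a = [7, 5, 2, 9]
`b = a` → b = [7, 5, 2, 9] (same object as a)
`c = a` → c = [7, 5, 2, 9] (same object as a, b)
`a[0] = 197` → a = [197, 5, 2, 9] (same object as b, c); b = [197, 5, 2, 9] (same object as a, c); c = [197, 5, 2, 9] (same object as a, b)
`b.append(780)` → a = [197, 5, 2, 9, 780] (same object as b, c); b = [197, 5, 2, 9, 780] (same object as a, c); c = [197, 5, 2, 9, 780] (same object as a, b)
`print(a)` → prints [197, 5, 2, 9, 780]
`print(c)` → prints [197, 5, 2, 9, 780]

Answer:
[197, 5, 2, 9, 780]
[197, 5, 2, 9, 780]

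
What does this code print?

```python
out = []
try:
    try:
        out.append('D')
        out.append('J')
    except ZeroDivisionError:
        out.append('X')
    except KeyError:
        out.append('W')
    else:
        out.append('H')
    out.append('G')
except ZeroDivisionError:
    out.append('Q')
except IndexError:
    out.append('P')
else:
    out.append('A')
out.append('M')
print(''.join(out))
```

Execution trace: 'D' (inner try body) → 'J' (inner try body, no exception) → 'H' (inner else) → 'G' (try body, no exception) → 'A' (else) → 'M' (after the try/except). Output: DJHGAM

Answer: DJHGAM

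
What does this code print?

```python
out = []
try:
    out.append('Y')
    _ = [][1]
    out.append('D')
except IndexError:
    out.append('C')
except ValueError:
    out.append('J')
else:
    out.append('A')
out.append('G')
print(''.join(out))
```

Execution trace: 'Y' (try body) → 'C' (except IndexError) → 'G' (after the try/except). Output: YCG

Answer: YCG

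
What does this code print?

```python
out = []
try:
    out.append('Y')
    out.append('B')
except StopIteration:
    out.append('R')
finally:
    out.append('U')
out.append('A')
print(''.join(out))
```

Execution trace: 'Y' (try body) → 'B' (try body, no exception) → 'U' (finally) → 'A' (after the try/except). Output: YBUA

Answer: YBUA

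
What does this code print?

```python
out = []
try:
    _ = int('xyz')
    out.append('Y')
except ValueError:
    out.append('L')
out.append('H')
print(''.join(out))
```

Execution trace: 'L' (except ValueError) → 'H' (after the try/except). Output: LH

Answer: LH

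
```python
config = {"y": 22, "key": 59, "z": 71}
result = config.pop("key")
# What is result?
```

Trace:
`config = {"y": 22, "key": 59, "z": 71}` → config = {'y': 22, 'key': 59, 'z': 71}
`result = config.pop("key")` → config = {'y': 22, 'z': 71}; result = 59
So result = 59

Answer: 59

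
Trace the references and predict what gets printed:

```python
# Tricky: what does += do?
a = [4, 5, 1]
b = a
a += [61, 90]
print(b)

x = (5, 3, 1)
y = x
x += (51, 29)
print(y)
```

Key concept: += behavior differs for mutable vs immutable.
Step by step:
`a = [4, 5, 1]` → a = [4, 5, 1]
`b = a` → b = [4, 5, 1] (same object as a)
`a += [61, 90]` → a = [4, 5, 1, 61, 90] (same object as b); b = [4, 5, 1, 61, 90] (same object as a)
`print(b)` → prints [4, 5, 1, 61, 90]
`x = (5, 3, 1)` → x = (5, 3, 1)
`y = x` → y = (5, 3, 1)
`x += (51, 29)` → x = (5, 3, 1, 51, 29)
`print(y)` → prints (5, 3, 1)

Answer:
[4, 5, 1, 61, 90]
(5, 3, 1)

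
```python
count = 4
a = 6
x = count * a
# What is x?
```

Trace:
`count = 4` → count = 4
`a = 6` → a = 6
`x = count * a` → x = 24
So x = 24

Answer: 24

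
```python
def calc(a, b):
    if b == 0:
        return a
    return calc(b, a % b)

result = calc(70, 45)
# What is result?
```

calc(70, 45) -> calc(45, 25) -> calc(25, 20) -> calc(20, 5) -> calc(5, 0) -> 5

Answer: 5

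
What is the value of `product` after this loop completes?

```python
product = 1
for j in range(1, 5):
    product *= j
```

4! = 24
`product` takes the values: 1 → 2 → 6 → 24

Answer: 24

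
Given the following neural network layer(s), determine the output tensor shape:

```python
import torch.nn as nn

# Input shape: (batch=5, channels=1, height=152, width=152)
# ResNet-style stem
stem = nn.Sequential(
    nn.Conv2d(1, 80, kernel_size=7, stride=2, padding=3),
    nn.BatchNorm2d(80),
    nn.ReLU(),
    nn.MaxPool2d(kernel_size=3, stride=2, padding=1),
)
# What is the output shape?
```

Input: (5, 1, 152, 152) -> after Conv2d 7x7 stride=2: (5, 80, 76, 76) -> Output: (5, 80, 38, 38)

Answer: (5, 80, 38, 38)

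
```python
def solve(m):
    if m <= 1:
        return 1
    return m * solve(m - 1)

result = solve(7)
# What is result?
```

solve(7) = 7 * 6 * 5 * 4 * 3 * 2 * 1 = 5040

Answer: 5040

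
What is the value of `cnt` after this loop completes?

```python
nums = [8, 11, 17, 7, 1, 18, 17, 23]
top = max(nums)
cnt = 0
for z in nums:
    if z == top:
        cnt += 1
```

Count of max value 23 in [8, 11, 17, 7, 1, 18, 17, 23]
`cnt` takes the values: 0 → 1

Answer: 1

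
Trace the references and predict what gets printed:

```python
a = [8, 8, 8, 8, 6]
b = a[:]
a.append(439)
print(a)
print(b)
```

Key concept: slice [:] creates copy.
Step by step:
`a = [8, 8, 8, 8, 6]` → a = [8, 8, 8, 8, 6]
`b = a[:]` → b = [8, 8, 8, 8, 6]
`a.append(439)` → a = [8, 8, 8, 8, 6, 439]
`print(a)` → prints [8, 8, 8, 8, 6, 439]
`print(b)` → prints [8, 8, 8, 8, 6]

Answer:
[8, 8, 8, 8, 6, 439]
[8, 8, 8, 8, 6]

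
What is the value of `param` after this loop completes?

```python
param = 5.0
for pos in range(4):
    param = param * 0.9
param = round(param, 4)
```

Exponential decay: 5.0 * 0.9^4
`param` takes the values: 5.0 → 4.5 → 4.05 → 3.645 → 3.2805

Answer: 3.2805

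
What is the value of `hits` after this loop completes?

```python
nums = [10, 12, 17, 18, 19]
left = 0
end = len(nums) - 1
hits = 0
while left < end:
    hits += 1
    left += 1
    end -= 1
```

Iterations until pointers meet (list length 5)
`hits` takes the values: 0 → 1 → 2

Answer: 2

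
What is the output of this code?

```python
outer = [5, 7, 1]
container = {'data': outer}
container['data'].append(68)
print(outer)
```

Key concept: dict holds reference to list.
Step by step:
`outer = [5, 7, 1]` → outer = [5, 7, 1]
`container = {'data': outer}` → container = {'data': [5, 7, 1]}
`container['data'].append(68)` → outer = [5, 7, 1, 68]; container = {'data': [5, 7, 1, 68]}
`print(outer)` → prints [5, 7, 1, 68]

Answer: [5, 7, 1, 68]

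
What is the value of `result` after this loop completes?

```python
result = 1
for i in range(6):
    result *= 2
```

2^6 = 64
`result` takes the values: 1 → 2 → 4 → 8 → 16 → 32 → 64

Answer: 64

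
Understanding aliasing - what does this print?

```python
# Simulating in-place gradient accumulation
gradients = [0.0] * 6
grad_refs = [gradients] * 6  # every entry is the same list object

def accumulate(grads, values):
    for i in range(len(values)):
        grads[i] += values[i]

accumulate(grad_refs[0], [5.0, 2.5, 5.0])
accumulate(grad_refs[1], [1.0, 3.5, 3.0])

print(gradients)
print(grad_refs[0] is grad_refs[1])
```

Key concept: gradient accumulation aliasing.
Step by step:
`gradients = [0.0] * 6` → gradients = [0.0, 0.0, 0.0, 0.0, 0.0, 0.0]
`grad_refs = [gradients] * 6` → grad_refs = [[0.0, 0.0, 0.0, 0.0, 0.0, 0.0], [0.0, 0.0, 0.0, 0.0, 0.0, 0.0], [0.0, 0.0, 0.0, 0.0, 0.0, 0.0], [0.0, 0.0, 0.0, 0.0, 0.0, 0.0], [0.0, 0.0, 0.0, 0.0, 0.0, 0.0], [0.0, 0.0, 0.0, 0.0, 0.0, 0.0]]
`accumulate(grad_refs[0], [5.0, 2.5, 5.0])` → gradients = [5.0, 2.5, 5.0, 0.0, 0.0, 0.0]; grad_refs = [[5.0, 2.5, 5.0, 0.0, 0.0, 0.0], [5.0, 2.5, 5.0, 0.0, 0.0, 0.0], [5.0, 2.5, 5.0, 0.0, 0.0, 0.0], [5.0, 2.5, 5.0, 0.0, 0.0, 0.0], [5.0, 2.5, 5.0, 0.0, 0.0, 0.0], [5.0, 2.5, 5.0, 0.0, 0.0, 0.0]]
`accumulate(grad_refs[1], [1.0, 3.5, 3.0])` → gradients = [6.0, 6.0, 8.0, 0.0, 0.0, 0.0]; grad_refs = [[6.0, 6.0, 8.0, 0.0, 0.0, 0.0], [6.0, 6.0, 8.0, 0.0, 0.0, 0.0], [6.0, 6.0, 8.0, 0.0, 0.0, 0.0], [6.0, 6.0, 8.0, 0.0, 0.0, 0.0], [6.0, 6.0, 8.0, 0.0, 0.0, 0.0], [6.0, 6.0, 8.0, 0.0, 0.0, 0.0]]
`print(gradients)` → prints [6.0, 6.0, 8.0, 0.0, 0.0, 0.0]
`print(grad_refs[0] is grad_refs[1])` → prints True

Answer:
[6.0, 6.0, 8.0, 0.0, 0.0, 0.0]
True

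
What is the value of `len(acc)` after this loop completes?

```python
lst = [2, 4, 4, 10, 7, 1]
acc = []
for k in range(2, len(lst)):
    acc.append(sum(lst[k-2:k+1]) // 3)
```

Number of 3-element averages
`acc` takes the values: [] → [3] → [3, 6] → [3, 6, 7] → [3, 6, 7, 6]
So `len(acc)` = 4

Answer: 4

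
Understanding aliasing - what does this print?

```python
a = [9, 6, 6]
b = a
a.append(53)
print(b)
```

Key concept: basic list aliasing.
Step by step:
`a = [9, 6, 6]` → a = [9, 6, 6]
`b = a` → b = [9, 6, 6] (same object as a)
`a.append(53)` → a = [9, 6, 6, 53] (same object as b); b = [9, 6, 6, 53] (same object as a)
`print(b)` → prints [9, 6, 6, 53]

Answer: [9, 6, 6, 53]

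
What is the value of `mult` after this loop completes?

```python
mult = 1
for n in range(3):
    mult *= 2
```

2^3 = 8
`mult` takes the values: 1 → 2 → 4 → 8

Answer: 8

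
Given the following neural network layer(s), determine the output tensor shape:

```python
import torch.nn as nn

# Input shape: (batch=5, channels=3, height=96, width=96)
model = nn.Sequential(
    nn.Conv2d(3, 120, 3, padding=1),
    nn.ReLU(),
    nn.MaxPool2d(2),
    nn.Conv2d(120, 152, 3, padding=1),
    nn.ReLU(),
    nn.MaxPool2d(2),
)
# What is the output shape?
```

Input: (5, 3, 96, 96) -> after first Conv2d: (5, 120, 96, 96) -> after first MaxPool2d: (5, 120, 48, 48) -> after second Conv2d: (5, 152, 48, 48) -> Output: (5, 152, 24, 24)

Answer: (5, 152, 24, 24)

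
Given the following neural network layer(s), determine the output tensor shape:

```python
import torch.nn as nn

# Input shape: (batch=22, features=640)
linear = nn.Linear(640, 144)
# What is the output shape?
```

Input: (22, 640) -> Output: (22, 144)

Answer: (22, 144)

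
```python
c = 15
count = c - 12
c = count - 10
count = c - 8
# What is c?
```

Trace:
`c = 15` → c = 15
`count = c - 12` → count = 3
`c = count - 10` → c = -7
`count = c - 8` → count = -15
So c = -7

Answer: -7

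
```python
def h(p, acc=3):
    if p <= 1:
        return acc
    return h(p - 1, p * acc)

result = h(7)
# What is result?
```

Accumulator trace (n, acc): (7, 3) -> (6, 21) -> (5, 126) -> (4, 630) -> (3, 2520) -> (2, 7560) -> (1, 15120) -> return 15120

Answer: 15120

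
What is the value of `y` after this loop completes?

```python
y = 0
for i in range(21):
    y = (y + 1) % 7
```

Increment mod 7, 21 times = 0
`y` takes the values: 0 → 1 → 2 → 3 → 4 → 5 → 6 → 0 → 1 → 2 → 3 → 4 → 5 → 6 → 0 → 1 → 2 → 3 → 4 → 5 → 6 → 0

Answer: 0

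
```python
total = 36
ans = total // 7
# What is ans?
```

Trace:
`total = 36` → total = 36
`ans = total // 7` → ans = 5
So ans = 5

Answer: 5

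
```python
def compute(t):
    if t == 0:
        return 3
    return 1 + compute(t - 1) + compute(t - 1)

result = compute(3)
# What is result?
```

compute(t) = 1 + 2·compute(t-1), compute(0)=3. Closed form: (3+1)·2^3 - 1 = 31.

Answer: 31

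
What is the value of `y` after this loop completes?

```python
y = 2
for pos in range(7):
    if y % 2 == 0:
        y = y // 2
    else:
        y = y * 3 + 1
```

Collatz-style transformation from 2
`y` takes the values: 2 → 1 → 4 → 2 → 1 → 4 → 2 → 1

Answer: 1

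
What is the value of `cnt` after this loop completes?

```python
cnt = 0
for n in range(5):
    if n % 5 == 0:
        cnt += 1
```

Count numbers divisible by 5 in range(5)
`cnt` takes the values: 0 → 1

Answer: 1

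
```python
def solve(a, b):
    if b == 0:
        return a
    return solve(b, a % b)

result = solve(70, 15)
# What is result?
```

solve(70, 15) -> solve(15, 10) -> solve(10, 5) -> solve(5, 0) -> 5

Answer: 5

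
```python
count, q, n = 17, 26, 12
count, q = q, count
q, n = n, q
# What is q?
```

Trace:
`count, q, n = 17, 26, 12` → count = 17; q = 26; n = 12
`count, q = q, count` → count = 26; q = 17
`q, n = n, q` → q = 12; n = 17
So q = 12

Answer: 12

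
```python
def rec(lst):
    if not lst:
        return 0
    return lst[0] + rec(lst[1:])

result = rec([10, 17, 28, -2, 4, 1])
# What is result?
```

10 + 17 + 28 + (-2) + 4 + 1 + 0 = 58

Answer: 58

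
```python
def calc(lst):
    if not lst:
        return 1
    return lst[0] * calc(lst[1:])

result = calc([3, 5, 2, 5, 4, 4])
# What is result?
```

Product over [3, 5, 2, 5, 4, 4] = 3 * 5 * 2 * 5 * 4 * 4 = 2400

Answer: 2400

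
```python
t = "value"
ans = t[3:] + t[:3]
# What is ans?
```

Trace:
`t = "value"` → t = 'value'
`ans = t[3:] + t[:3]` → ans = 'ueval'
So ans = 'ueval'

Answer: 'ueval'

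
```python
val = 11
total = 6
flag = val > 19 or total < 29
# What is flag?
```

Trace:
`val = 11` → val = 11
`total = 6` → total = 6
`flag = val > 19 or total < 29` → flag = True
So flag = True

Answer: True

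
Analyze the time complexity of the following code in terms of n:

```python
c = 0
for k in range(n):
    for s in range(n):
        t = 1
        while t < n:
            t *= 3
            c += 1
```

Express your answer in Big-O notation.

Each loop level contributes: n × n × log n. Multiplying the contributions gives O(n^2 log n).

Answer: O(n^2 log n)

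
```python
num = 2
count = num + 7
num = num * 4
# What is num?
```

Trace:
`num = 2` → num = 2
`count = num + 7` → count = 9
`num = num * 4` → num = 8
So num = 8

Answer: 8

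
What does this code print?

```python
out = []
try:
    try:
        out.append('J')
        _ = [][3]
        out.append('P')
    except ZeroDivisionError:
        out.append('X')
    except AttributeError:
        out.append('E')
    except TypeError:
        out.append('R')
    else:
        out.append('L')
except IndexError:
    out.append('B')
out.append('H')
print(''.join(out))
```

Execution trace: 'J' (inner try body) → 'B' (outer except IndexError) → 'H' (after the try/except). Output: JBH

Answer: JBH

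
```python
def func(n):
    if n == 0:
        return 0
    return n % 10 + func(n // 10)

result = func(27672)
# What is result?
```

Sum of digits of 27672: 2 + 7 + 6 + 7 + 2 = 24

Answer: 24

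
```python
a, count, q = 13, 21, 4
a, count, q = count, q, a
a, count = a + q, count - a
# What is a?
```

Trace:
`a, count, q = 13, 21, 4` → a = 13; count = 21; q = 4
`a, count, q = count, q, a` → a = 21; count = 4; q = 13
`a, count = a + q, count - a` → a = 34; count = -17
So a = 34

Answer: 34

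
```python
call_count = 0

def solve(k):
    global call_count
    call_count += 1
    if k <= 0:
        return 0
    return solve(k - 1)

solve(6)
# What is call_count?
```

Linear recursion stepping by 1: 7 calls from k=6 down to ≤0.

Answer: 7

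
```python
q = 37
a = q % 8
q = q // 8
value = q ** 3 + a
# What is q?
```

Trace:
`q = 37` → q = 37
`a = q % 8` → a = 5
`q = q // 8` → q = 4
`value = q ** 3 + a` → value = 69
So q = 4

Answer: 4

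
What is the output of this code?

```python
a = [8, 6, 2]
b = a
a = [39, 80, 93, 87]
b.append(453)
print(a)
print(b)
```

Key concept: rebinding vs mutation: a is rebound to a new list, b still points at the original.
Step by step:
`a = [8, 6, 2]` → a = [8, 6, 2]
`b = a` → b = [8, 6, 2] (same object as a)
`a = [39, 80, 93, 87]` → a = [39, 80, 93, 87]
`b.append(453)` → b = [8, 6, 2, 453]
`print(a)` → prints [39, 80, 93, 87]
`print(b)` → prints [8, 6, 2, 453]

Answer:
[39, 80, 93, 87]
[8, 6, 2, 453]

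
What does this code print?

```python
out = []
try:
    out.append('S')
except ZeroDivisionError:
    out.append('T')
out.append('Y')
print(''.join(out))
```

Execution trace: 'S' (try body, no exception) → 'Y' (after the try/except). Output: SY

Answer: SY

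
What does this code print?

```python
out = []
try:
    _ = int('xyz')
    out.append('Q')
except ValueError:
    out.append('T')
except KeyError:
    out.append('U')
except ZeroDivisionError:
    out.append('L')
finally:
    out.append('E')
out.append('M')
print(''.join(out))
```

Execution trace: 'T' (except ValueError) → 'E' (finally) → 'M' (after the try/except). Output: TEM

Answer: TEM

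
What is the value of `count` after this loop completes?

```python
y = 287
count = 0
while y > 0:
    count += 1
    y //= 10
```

Count digits by repeated division by 10
`count` takes the values: 0 → 1 → 2 → 3

Answer: 3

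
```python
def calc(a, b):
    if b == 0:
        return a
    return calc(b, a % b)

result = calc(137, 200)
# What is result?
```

calc(137, 200) -> calc(200, 137) -> calc(137, 63) -> calc(63, 11) -> calc(11, 8) -> calc(8, 3) -> calc(3, 2) -> calc(2, 1) -> calc(1, 0) -> 1

Answer: 1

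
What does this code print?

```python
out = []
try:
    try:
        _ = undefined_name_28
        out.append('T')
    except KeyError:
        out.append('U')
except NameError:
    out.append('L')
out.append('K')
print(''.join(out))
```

Execution trace: 'L' (outer except NameError) → 'K' (after the try/except). Output: LK

Answer: LK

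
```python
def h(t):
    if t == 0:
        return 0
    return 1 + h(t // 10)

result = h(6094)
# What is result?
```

Count of digits of 6094: 4

Answer: 4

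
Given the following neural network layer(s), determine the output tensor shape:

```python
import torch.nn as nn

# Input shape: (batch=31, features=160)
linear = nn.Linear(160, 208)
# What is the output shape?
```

Input: (31, 160) -> Output: (31, 208)

Answer: (31, 208)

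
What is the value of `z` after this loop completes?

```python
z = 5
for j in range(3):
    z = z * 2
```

Multiply by 2, 3 times: 5 * 2^3 = 40
`z` takes the values: 5 → 10 → 20 → 40

Answer: 40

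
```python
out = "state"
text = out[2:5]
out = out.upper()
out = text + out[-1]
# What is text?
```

Trace:
`out = "state"` → out = 'state'
`text = out[2:5]` → text = 'ate'
`out = out.upper()` → out = 'STATE'
`out = text + out[-1]` → out = 'ateE'
So text = 'ate'

Answer: 'ate'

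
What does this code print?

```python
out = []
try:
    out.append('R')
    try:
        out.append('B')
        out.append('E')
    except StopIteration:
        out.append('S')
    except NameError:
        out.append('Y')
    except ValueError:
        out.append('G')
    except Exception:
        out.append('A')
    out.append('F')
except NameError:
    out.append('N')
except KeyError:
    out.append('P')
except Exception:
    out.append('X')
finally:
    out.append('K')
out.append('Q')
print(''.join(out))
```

Execution trace: 'R' (try body) → 'B' (inner try body) → 'E' (inner try body, no exception) → 'F' (try body, no exception) → 'K' (finally) → 'Q' (after the try/except). Output: RBEFKQ

Answer: RBEFKQ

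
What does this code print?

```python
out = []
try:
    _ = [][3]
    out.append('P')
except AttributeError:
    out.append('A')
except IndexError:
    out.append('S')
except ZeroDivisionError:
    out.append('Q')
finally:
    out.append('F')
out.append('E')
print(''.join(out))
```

Execution trace: 'S' (except IndexError) → 'F' (finally) → 'E' (after the try/except). Output: SFE

Answer: SFE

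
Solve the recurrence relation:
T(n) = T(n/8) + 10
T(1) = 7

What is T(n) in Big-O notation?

Each step divides n by 8 and adds 10. After log_8(n) steps we reach T(1)=7. So T(n) = 10·log_8(n) + 7 = O(log n).

Answer: O(log n)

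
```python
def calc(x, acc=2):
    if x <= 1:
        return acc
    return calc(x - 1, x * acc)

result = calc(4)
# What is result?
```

Accumulator trace (n, acc): (4, 2) -> (3, 8) -> (2, 24) -> (1, 48) -> return 48

Answer: 48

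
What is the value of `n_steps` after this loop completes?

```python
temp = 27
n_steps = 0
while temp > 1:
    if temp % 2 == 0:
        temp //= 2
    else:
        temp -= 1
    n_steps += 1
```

Steps to reduce 27 to 1
`n_steps` takes the values: 0 → 1 → 2 → 3 → 4 → 5 → 6 → 7

Answer: 7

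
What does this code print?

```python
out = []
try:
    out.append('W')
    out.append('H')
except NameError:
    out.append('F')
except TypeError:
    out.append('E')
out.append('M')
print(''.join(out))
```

Execution trace: 'W' (try body) → 'H' (try body, no exception) → 'M' (after the try/except). Output: WHM

Answer: WHM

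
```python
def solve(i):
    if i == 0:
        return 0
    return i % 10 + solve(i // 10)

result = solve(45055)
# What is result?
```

Sum of digits of 45055: 5 + 5 + 0 + 5 + 4 = 19

Answer: 19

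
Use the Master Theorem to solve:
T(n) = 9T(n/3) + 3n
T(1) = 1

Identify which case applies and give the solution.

a=9, b=3, f(n)=3n. log_3(9) = 2. Since c=1 < 2, Case 1 applies: T(n) = Θ(n^log_b(a)) = O(n^2).

Answer: O(n^2) - Case 1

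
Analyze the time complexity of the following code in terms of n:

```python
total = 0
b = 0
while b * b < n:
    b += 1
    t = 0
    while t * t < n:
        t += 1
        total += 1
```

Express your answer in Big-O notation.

Each loop level contributes: √n × √n. Multiplying the contributions gives O(n).

Answer: O(n)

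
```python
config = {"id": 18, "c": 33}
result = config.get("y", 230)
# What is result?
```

Trace:
`config = {"id": 18, "c": 33}` → config = {'id': 18, 'c': 33}
`result = config.get("y", 230)` → result = 230
So result = 230

Answer: 230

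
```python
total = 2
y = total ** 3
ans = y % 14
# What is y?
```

Trace:
`total = 2` → total = 2
`y = total ** 3` → y = 8
`ans = y % 14` → ans = 8
So y = 8

Answer: 8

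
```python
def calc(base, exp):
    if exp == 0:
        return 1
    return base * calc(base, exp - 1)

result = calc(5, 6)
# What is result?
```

calc(5, 6) = 5 * 5 * 5 * 5 * 5 * 5 = 15625

Answer: 15625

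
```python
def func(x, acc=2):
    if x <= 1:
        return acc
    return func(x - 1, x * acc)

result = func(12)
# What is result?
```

Accumulator trace (n, acc): (12, 2) -> (11, 24) -> (10, 264) -> (9, 2640) -> (8, 23760) -> (7, 190080) -> (6, 1330560) -> (5, 7983360) -> (4, 39916800) -> (3, 159667200) -> (2, 479001600) -> (1, 958003200) -> return 958003200

Answer: 958003200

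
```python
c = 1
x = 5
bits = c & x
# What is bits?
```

Trace:
`c = 1` → c = 1
`x = 5` → x = 5
`bits = c & x` → bits = 1
So bits = 1

Answer: 1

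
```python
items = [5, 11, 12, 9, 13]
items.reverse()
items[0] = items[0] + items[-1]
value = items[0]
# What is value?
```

Trace:
`items = [5, 11, 12, 9, 13]` → items = [5, 11, 12, 9, 13]
`items.reverse()` → items = [13, 9, 12, 11, 5]
`items[0] = items[0] + items[-1]` → items = [18, 9, 12, 11, 5]
`value = items[0]` → value = 18
So value = 18

Answer: 18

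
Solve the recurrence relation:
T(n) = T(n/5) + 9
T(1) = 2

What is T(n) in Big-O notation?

Each step divides n by 5 and adds 9. After log_5(n) steps we reach T(1)=2. So T(n) = 9·log_5(n) + 2 = O(log n).

Answer: O(log n)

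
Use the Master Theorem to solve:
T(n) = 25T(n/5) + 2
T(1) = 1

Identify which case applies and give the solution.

a=25, b=5, f(n)=2. log_5(25) = 2. Since c=0 < 2, Case 1 applies: T(n) = Θ(n^log_b(a)) = O(n^2).

Answer: O(n^2) - Case 1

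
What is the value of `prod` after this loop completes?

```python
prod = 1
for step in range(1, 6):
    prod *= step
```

5! = 120
`prod` takes the values: 1 → 2 → 6 → 24 → 120

Answer: 120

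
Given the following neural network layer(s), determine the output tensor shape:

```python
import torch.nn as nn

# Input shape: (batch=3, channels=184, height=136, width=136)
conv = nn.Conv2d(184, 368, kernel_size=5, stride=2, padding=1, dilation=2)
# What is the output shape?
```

Input: (3, 184, 136, 136) -> Output: (3, 368, 65, 65)

Answer: (3, 368, 65, 65)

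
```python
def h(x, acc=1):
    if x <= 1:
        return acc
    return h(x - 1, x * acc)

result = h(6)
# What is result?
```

Accumulator trace (n, acc): (6, 1) -> (5, 6) -> (4, 30) -> (3, 120) -> (2, 360) -> (1, 720) -> return 720

Answer: 720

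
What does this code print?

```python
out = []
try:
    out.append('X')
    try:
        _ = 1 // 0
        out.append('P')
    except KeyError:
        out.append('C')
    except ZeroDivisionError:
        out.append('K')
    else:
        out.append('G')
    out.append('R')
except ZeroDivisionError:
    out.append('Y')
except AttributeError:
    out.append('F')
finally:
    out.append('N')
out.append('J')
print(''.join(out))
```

Execution trace: 'X' (try body) → 'K' (inner except ZeroDivisionError) → 'R' (try body, no exception) → 'N' (finally) → 'J' (after the try/except). Output: XKRNJ

Answer: XKRNJ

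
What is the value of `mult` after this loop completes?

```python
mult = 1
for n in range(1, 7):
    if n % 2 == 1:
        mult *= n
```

Product of odd numbers 1 to 6
`mult` takes the values: 1 → 3 → 15

Answer: 15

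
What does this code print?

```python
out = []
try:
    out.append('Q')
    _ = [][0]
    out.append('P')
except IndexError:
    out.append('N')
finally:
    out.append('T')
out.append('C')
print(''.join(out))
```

Execution trace: 'Q' (try body) → 'N' (except IndexError) → 'T' (finally) → 'C' (after the try/except). Output: QNTC

Answer: QNTC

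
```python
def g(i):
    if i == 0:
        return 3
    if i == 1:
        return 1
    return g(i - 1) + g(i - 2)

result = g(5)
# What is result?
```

Build up from base cases: g(0)=3, g(1)=1, g(2)=4, g(3)=5, g(4)=9, g(5)=14

Answer: 14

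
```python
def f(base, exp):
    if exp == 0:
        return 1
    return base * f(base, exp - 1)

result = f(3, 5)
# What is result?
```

f(3, 5) = 3 * 3 * 3 * 3 * 3 = 243

Answer: 243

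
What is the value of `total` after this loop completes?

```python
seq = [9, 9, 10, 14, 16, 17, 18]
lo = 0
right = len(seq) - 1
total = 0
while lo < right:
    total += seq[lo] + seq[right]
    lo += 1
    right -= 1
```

Sum of pairs from ends
`total` takes the values: 0 → 27 → 53 → 79

Answer: 79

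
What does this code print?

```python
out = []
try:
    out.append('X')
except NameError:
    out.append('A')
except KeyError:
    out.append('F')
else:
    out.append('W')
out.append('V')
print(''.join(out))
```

Execution trace: 'X' (try body, no exception) → 'W' (else) → 'V' (after the try/except). Output: XWV

Answer: XWV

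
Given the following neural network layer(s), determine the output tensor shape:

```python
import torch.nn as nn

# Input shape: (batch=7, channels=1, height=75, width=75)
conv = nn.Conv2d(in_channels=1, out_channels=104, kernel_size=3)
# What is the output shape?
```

Input: (7, 1, 75, 75) -> Output: (7, 104, 73, 73)

Answer: (7, 104, 73, 73)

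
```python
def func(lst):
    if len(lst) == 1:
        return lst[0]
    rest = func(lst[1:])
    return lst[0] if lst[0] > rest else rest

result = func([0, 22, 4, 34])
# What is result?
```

Recursive max over [0, 22, 4, 34] = 34

Answer: 34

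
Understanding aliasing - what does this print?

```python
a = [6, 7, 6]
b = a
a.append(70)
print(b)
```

Key concept: basic list aliasing.
Step by step:
`a = [6, 7, 6]` → a = [6, 7, 6]
`b = a` → b = [6, 7, 6] (same object as a)
`a.append(70)` → a = [6, 7, 6, 70] (same object as b); b = [6, 7, 6, 70] (same object as a)
`print(b)` → prints [6, 7, 6, 70]

Answer: [6, 7, 6, 70]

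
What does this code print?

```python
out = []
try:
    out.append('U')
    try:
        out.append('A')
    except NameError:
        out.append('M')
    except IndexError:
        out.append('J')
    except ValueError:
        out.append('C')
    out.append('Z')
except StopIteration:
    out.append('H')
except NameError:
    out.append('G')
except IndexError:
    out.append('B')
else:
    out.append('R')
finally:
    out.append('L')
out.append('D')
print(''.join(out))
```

Execution trace: 'U' (try body) → 'A' (inner try body, no exception) → 'Z' (try body, no exception) → 'R' (else) → 'L' (finally) → 'D' (after the try/except). Output: UAZRLD

Answer: UAZRLD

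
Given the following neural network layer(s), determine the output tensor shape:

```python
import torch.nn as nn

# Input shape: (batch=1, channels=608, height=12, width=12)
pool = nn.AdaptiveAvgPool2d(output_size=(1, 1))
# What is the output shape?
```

Input: (1, 608, 12, 12) -> Output: (1, 608, 1, 1)

Answer: (1, 608, 1, 1)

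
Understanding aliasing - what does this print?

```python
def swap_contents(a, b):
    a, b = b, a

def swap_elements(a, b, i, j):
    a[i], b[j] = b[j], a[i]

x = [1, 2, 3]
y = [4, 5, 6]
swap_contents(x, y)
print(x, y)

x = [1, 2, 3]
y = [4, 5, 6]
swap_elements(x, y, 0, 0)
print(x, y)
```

Key concept: parameter rebinding vs mutation.
Step by step:
`x = [1, 2, 3]` → x = [1, 2, 3]
`y = [4, 5, 6]` → y = [4, 5, 6]
`swap_contents(x, y)` → no visible change to tracked variables
`print(x, y)` → prints [1, 2, 3] [4, 5, 6]
`x = [1, 2, 3]` → x = [1, 2, 3]
`y = [4, 5, 6]` → y = [4, 5, 6]
`swap_elements(x, y, 0, 0)` → x = [4, 2, 3]; y = [1, 5, 6]
`print(x, y)` → prints [4, 2, 3] [1, 5, 6]

Answer:
[1, 2, 3] [4, 5, 6]
[4, 2, 3] [1, 5, 6]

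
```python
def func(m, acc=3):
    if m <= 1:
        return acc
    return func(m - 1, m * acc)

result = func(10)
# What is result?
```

Accumulator trace (n, acc): (10, 3) -> (9, 30) -> (8, 270) -> (7, 2160) -> (6, 15120) -> (5, 90720) -> (4, 453600) -> (3, 1814400) -> (2, 5443200) -> (1, 10886400) -> return 10886400

Answer: 10886400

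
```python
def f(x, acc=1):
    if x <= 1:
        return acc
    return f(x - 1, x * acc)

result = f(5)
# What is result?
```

Accumulator trace (n, acc): (5, 1) -> (4, 5) -> (3, 20) -> (2, 60) -> (1, 120) -> return 120

Answer: 120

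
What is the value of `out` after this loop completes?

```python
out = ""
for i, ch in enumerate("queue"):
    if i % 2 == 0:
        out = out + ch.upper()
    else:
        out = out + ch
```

Uppercase even positions in 'queue'
`out` takes the values: "" → "Q" → "Qu" → "QuE" → "QuEu" → "QuEuE"

Answer: "QuEuE"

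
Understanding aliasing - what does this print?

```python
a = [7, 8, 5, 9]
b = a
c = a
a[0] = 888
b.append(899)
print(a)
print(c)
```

Key concept: multiple aliases.
Step by step:
`a = [7, 8, 5, 9]` → a = [7, 8, 5, 9]
`b = a` → b = [7, 8, 5, 9] (same object as a)
`c = a` → c = [7, 8, 5, 9] (same object as a, b)
`a[0] = 888` → a = [888, 8, 5, 9] (same object as b, c); b = [888, 8, 5, 9] (same object as a, c); c = [888, 8, 5, 9] (same object as a, b)
`b.append(899)` → a = [888, 8, 5, 9, 899] (same object as b, c); b = [888, 8, 5, 9, 899] (same object as a, c); c = [888, 8, 5, 9, 899] (same object as a, b)
`print(a)` → prints [888, 8, 5, 9, 899]
`print(c)` → prints [888, 8, 5, 9, 899]

Answer:
[888, 8, 5, 9, 899]
[888, 8, 5, 9, 899]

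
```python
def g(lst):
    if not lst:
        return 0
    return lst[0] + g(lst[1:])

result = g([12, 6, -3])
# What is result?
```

12 + 6 + (-3) + 0 = 15

Answer: 15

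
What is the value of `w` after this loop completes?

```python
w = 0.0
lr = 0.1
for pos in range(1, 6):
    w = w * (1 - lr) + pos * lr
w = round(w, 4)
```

Moving average with lr=0.1
`w` takes the values: 0.0 → 0.1 → 0.29 → 0.561 → 0.9049 → 1.31441 → 1.3144

Answer: 1.3144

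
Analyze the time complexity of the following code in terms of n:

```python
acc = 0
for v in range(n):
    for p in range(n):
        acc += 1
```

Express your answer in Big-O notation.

Each loop level contributes: n × n. Multiplying the contributions gives O(n^2).

Answer: O(n^2)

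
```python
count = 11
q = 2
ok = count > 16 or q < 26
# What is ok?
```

Trace:
`count = 11` → count = 11
`q = 2` → q = 2
`ok = count > 16 or q < 26` → ok = True
So ok = True

Answer: True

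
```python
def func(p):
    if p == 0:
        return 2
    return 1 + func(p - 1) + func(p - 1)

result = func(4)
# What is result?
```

func(p) = 1 + 2·func(p-1), func(0)=2. Closed form: (2+1)·2^4 - 1 = 47.

Answer: 47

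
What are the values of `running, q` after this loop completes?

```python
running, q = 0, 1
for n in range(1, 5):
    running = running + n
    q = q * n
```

Sum and factorial of 1 to 4
`running, q` takes the values: (0, 1) → (1, 1) → (3, 1) → (3, 2) → (6, 2) → (6, 6) → (10, 6) → (10, 24)

Answer: 10, 24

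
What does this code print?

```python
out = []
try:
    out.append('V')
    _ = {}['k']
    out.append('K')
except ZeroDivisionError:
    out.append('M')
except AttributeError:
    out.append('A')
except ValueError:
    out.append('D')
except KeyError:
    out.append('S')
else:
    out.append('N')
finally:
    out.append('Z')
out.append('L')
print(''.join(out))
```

Execution trace: 'V' (try body) → 'S' (except KeyError) → 'Z' (finally) → 'L' (after the try/except). Output: VSZL

Answer: VSZL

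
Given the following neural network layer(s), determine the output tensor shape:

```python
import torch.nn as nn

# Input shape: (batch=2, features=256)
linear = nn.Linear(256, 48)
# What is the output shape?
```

Input: (2, 256) -> Output: (2, 48)

Answer: (2, 48)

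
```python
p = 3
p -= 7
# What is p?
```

Trace:
`p = 3` → p = 3
`p -= 7` → p = -4
So p = -4

Answer: -4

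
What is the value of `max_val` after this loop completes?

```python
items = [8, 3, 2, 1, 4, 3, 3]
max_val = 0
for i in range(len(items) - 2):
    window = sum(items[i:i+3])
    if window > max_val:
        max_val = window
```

Max sum of 3-element window in [8, 3, 2, 1, 4, 3, 3]
`max_val` takes the values: 0 → 13

Answer: 13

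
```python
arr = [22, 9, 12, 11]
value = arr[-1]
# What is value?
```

Trace:
`arr = [22, 9, 12, 11]` → arr = [22, 9, 12, 11]
`value = arr[-1]` → value = 11
So value = 11

Answer: 11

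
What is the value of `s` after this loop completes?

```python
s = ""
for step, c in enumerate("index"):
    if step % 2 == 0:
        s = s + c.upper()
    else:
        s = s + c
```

Uppercase even positions in 'index'
`s` takes the values: "" → "I" → "In" → "InD" → "InDe" → "InDeX"

Answer: "InDeX"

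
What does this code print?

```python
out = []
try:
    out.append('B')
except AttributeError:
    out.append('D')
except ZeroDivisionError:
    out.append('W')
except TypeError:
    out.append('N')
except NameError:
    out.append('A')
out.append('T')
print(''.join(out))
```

Execution trace: 'B' (try body, no exception) → 'T' (after the try/except). Output: BT

Answer: BT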